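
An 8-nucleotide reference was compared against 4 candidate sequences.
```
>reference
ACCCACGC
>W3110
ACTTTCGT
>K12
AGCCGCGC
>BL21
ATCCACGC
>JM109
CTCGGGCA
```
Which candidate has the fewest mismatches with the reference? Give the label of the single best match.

BL21

Hamming distances to reference — W3110: 4; K12: 2; BL21: 1; JM109: 7.
Smallest is BL21 with 1 mismatch.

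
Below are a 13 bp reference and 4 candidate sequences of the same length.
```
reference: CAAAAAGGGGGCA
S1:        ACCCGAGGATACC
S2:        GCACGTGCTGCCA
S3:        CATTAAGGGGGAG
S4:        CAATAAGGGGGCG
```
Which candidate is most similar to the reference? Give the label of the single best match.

S4

Hamming distances to reference — S1: 9; S2: 8; S3: 4; S4: 2.
Smallest is S4 with 2 mismatches.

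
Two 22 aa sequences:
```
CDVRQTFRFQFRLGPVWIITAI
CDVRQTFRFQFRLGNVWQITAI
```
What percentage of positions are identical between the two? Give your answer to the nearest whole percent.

91%

2 positions differ (15, 18), so 20 of 22 match: 20/22 = 90.91%.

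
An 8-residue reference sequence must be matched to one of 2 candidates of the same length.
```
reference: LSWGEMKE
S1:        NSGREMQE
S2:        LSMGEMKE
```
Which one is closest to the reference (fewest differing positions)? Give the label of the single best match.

S2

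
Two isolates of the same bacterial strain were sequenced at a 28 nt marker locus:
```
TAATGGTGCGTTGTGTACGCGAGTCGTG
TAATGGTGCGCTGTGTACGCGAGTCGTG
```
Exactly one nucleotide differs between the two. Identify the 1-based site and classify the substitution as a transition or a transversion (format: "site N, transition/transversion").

site 11, transition

Site 11 changes T→C. T is a pyrimidine and C is a pyrimidine, so this is a transition.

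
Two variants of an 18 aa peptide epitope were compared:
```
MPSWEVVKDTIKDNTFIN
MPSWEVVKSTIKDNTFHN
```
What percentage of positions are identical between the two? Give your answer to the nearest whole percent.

2 positions differ (9, 17), so 16 of 18 match: 16/18 = 88.89%.

89%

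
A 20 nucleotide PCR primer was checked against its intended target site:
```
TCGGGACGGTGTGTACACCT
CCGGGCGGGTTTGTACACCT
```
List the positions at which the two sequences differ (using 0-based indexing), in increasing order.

Differences at position 0 (T→C), position 5 (A→C), position 6 (C→G), position 10 (G→T).

0, 5, 6, 10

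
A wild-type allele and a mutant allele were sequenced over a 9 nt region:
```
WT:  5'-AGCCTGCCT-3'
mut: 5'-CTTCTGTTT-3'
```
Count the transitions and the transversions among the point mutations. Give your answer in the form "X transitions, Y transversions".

Mismatches (1-based):
position 1: A→C (purine→pyrimidine, transversion)
position 2: G→T (purine→pyrimidine, transversion)
position 3: C→T (pyrimidine→pyrimidine, transition)
position 7: C→T (pyrimidine→pyrimidine, transition)
position 8: C→T (pyrimidine→pyrimidine, transition)

3 transitions, 2 transversions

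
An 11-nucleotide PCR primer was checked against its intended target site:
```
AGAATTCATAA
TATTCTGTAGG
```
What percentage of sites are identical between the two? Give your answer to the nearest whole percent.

9%

Mismatches at positions 1, 2, 3, 4, 5, 7, 8, 9, 10, 11 (1-based): 10 of 11.
Identical positions: 1/11 = 9.091% → 9%.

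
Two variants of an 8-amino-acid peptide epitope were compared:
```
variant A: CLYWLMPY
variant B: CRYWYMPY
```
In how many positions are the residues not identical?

The sequences differ at positions 2, 5 (1-based) — 2 in total.

2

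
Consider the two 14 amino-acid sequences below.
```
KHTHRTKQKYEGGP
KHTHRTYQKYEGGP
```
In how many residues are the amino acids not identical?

Mismatches (1-based): residue 7: K→Y.

1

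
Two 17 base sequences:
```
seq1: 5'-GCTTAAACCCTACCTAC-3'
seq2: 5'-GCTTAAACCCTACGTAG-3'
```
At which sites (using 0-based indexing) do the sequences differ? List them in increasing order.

Scanning 0-based: 13: C/G; 16: C/G.

13, 16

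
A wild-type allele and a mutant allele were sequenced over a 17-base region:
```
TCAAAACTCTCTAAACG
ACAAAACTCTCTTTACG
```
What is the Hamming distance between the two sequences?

Mismatches (1-based): site 1: T→A; site 13: A→T; site 14: A→T.

3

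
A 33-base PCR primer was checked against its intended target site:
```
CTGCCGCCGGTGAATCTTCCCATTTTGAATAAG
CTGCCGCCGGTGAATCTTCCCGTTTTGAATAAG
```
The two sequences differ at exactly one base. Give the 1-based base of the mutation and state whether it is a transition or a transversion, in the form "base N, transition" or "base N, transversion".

base 22, transition

Base 22 changes A→G. A is a purine and G is a purine, so this is a transition.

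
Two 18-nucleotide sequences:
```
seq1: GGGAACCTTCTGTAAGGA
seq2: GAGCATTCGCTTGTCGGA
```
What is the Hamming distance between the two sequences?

Comparing position by position, 10 sites differ: 2 (G/A), 4 (A/C), 6 (C/T), 7 (C/T), 8 (T/C), 9 (T/G), 12 (G/T), 13 (T/G), 14 (A/T), 15 (A/C).

10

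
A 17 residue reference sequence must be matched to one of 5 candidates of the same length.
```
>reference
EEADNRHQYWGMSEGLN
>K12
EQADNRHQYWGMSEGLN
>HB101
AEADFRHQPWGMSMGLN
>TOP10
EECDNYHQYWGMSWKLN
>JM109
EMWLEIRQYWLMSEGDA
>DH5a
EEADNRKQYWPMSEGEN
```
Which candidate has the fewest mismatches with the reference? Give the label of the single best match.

K12

Hamming distances to reference — K12: 1; HB101: 4; TOP10: 4; JM109: 9; DH5a: 3.
Smallest is K12 with 1 mismatch.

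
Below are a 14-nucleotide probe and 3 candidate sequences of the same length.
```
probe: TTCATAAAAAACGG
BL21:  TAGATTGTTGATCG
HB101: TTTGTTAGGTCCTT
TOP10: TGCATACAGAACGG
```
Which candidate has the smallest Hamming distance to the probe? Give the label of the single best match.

TOP10

BL21 differs at 9 positions; HB101 differs at 9 positions; TOP10 differs at 3 positions. The closest is TOP10.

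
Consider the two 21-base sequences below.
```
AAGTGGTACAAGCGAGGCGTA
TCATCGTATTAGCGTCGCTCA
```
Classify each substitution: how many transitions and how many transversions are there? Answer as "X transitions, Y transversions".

3 transitions, 7 transversions

Mismatches (1-based):
base 1: A→T (purine→pyrimidine, transversion)
base 2: A→C (purine→pyrimidine, transversion)
base 3: G→A (purine→purine, transition)
base 5: G→C (purine→pyrimidine, transversion)
base 9: C→T (pyrimidine→pyrimidine, transition)
base 10: A→T (purine→pyrimidine, transversion)
base 15: A→T (purine→pyrimidine, transversion)
base 16: G→C (purine→pyrimidine, transversion)
base 19: G→T (purine→pyrimidine, transversion)
base 20: T→C (pyrimidine→pyrimidine, transition)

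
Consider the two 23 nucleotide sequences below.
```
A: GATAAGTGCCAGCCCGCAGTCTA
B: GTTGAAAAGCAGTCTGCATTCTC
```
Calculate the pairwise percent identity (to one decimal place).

56.5%

Mismatches at positions 2, 4, 6, 7, 8, 9, 13, 15, 19, 23 (1-based): 10 of 23.
Identical positions: 13/23 = 56.52% → 56.5%.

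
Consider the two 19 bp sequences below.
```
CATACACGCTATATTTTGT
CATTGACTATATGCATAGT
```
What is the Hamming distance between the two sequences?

8

The sequences differ at bases 4, 5, 8, 9, 13, 14, 15, 17 (1-based) — 8 in total.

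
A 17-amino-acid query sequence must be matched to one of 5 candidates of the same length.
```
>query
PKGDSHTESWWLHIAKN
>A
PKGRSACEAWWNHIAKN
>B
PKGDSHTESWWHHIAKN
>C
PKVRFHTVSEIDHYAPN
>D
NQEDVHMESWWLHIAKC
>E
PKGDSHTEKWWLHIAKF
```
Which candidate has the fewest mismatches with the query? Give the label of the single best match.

B

Hamming distances to query — A: 5; B: 1; C: 9; D: 6; E: 2.
Smallest is B with 1 mismatch.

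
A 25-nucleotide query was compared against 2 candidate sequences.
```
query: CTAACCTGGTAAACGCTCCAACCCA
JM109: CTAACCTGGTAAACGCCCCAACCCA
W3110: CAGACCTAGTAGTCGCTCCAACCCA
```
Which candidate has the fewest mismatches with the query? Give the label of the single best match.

JM109

Hamming distances to query — JM109: 1; W3110: 5.
Smallest is JM109 with 1 mismatch.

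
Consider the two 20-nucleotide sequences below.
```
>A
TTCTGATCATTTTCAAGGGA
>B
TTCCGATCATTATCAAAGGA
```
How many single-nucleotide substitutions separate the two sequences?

3

Comparing position by position, 3 sites differ: 4 (T/C), 12 (T/A), 17 (G/A).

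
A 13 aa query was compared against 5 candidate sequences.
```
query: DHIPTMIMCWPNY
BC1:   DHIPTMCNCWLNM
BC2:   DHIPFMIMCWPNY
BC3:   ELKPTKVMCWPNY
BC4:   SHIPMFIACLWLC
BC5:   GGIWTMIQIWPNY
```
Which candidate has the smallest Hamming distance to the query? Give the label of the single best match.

Hamming distances to query — BC1: 4; BC2: 1; BC3: 5; BC4: 8; BC5: 5.
Smallest is BC2 with 1 mismatch.

BC2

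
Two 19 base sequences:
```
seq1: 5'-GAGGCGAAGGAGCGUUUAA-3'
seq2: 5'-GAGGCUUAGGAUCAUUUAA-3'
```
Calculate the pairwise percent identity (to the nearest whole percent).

Mismatches at positions 6, 7, 12, 14 (1-based): 4 of 19.
Identical positions: 15/19 = 78.95% → 79%.

79%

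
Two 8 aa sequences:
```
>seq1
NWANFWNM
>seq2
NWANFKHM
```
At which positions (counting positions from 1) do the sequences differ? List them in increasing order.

6, 7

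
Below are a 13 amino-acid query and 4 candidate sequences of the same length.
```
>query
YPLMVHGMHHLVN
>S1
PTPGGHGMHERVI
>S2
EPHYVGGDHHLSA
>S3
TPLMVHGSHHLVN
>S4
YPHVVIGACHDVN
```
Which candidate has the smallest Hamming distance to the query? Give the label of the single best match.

S3

S1 differs at 8 positions; S2 differs at 7 positions; S3 differs at 2 positions; S4 differs at 6 positions. The closest is S3.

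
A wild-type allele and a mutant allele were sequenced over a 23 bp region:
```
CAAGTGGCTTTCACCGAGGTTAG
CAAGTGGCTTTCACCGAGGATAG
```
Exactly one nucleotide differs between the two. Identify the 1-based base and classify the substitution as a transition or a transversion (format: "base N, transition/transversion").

base 20, transversion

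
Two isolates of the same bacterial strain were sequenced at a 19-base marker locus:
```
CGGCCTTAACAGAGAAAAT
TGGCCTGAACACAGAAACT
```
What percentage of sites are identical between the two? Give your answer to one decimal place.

78.9%

Mismatches at positions 1, 7, 12, 18 (1-based): 4 of 19.
Identical positions: 15/19 = 78.95% → 78.9%.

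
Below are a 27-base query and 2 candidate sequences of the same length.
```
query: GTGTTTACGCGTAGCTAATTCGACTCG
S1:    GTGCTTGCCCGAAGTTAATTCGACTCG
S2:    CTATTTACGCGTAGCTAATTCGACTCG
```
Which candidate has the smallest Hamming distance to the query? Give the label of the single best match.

S1 differs at 5 sites; S2 differs at 2 sites. The closest is S2.

S2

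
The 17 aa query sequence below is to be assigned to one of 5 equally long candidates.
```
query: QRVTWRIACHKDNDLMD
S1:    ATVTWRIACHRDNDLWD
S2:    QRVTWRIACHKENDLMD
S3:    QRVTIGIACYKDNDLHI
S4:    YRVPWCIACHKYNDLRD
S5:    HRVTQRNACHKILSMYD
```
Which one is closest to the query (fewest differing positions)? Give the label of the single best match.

Hamming distances to query — S1: 4; S2: 1; S3: 5; S4: 5; S5: 8.
Smallest is S2 with 1 mismatch.

S2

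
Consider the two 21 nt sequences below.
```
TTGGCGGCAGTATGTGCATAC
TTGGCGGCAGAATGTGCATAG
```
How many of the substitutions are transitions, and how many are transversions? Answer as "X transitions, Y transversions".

Transitions (purine↔purine or pyrimidine↔pyrimidine): none.
Transversions (purine↔pyrimidine): 11 T→A, 21 C→G.

0 transitions, 2 transversions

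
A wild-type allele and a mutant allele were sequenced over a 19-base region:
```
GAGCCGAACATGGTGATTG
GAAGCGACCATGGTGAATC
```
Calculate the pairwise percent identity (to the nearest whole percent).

5 positions differ (3, 4, 8, 17, 19), so 14 of 19 match: 14/19 = 73.68%.

74%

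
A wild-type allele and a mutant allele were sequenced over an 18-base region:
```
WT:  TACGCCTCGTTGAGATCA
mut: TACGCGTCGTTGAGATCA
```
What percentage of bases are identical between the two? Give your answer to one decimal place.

94.4%

1 position differs (6), so 17 of 18 match: 17/18 = 94.44%.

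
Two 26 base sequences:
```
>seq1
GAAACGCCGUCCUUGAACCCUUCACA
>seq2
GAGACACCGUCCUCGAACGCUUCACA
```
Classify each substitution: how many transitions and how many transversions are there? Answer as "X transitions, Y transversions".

3 transitions, 1 transversion

Transitions (purine↔purine or pyrimidine↔pyrimidine): 3 A→G, 6 G→A, 14 U→C.
Transversions (purine↔pyrimidine): 19 C→G.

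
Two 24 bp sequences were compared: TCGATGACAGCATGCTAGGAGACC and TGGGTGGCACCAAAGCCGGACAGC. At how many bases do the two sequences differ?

11

Comparing position by position, 11 bases differ: 2 (C/G), 4 (A/G), 7 (A/G), 10 (G/C), 13 (T/A), 14 (G/A), 15 (C/G), 16 (T/C), 17 (A/C), 21 (G/C), 23 (C/G).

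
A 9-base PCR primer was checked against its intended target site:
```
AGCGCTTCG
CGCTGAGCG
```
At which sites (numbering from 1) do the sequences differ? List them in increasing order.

Differences at site 1 (A→C), site 4 (G→T), site 5 (C→G), site 6 (T→A), site 7 (T→G).

1, 4, 5, 6, 7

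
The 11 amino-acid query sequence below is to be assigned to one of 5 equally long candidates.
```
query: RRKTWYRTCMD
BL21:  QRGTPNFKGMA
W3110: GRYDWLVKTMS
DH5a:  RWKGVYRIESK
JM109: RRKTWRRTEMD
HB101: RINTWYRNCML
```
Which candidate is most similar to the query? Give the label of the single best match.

BL21 differs at 8 residues; W3110 differs at 8 residues; DH5a differs at 7 residues; JM109 differs at 2 residues; HB101 differs at 4 residues. The closest is JM109.

JM109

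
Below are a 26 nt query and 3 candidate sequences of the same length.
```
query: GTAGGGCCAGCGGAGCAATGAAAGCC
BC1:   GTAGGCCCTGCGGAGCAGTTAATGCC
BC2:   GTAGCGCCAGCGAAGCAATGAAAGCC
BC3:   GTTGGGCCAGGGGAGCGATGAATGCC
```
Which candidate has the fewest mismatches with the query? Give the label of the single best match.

Hamming distances to query — BC1: 5; BC2: 2; BC3: 4.
Smallest is BC2 with 2 mismatches.

BC2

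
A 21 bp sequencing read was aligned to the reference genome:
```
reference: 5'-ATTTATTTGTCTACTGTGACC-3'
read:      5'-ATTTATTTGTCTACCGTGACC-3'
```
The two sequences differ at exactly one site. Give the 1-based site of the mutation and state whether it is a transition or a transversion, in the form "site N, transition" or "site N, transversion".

site 15, transition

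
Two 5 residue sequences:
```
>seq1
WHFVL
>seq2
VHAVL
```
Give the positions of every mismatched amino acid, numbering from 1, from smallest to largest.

Scanning 1-based: 1: W/V; 3: F/A.

1, 3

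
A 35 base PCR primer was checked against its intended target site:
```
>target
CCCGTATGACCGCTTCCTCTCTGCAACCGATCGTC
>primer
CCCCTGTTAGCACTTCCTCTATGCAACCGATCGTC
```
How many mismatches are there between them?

6

The sequences differ at sites 4, 6, 8, 10, 12, 21 (1-based) — 6 in total.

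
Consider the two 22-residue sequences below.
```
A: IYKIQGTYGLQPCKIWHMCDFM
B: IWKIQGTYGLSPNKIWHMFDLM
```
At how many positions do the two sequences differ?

5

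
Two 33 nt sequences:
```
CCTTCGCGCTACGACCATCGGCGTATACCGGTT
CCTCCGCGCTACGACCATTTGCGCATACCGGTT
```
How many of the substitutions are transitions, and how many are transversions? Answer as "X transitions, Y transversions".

3 transitions, 1 transversion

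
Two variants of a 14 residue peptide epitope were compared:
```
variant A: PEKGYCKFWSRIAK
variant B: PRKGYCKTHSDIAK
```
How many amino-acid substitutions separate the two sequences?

4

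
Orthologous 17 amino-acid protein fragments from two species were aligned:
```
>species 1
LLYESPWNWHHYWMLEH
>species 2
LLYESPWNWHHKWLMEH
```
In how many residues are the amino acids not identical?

3

Comparing position by position, 3 residues differ: 12 (Y/K), 14 (M/L), 15 (L/M).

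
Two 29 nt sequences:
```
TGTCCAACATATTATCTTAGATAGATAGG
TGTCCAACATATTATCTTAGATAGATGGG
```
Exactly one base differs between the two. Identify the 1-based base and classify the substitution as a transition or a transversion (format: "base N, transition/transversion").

base 27, transition

Base 27 changes A→G. A is a purine and G is a purine, so this is a transition.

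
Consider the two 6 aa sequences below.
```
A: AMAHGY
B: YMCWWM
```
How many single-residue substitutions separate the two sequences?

The sequences differ at residues 1, 3, 4, 5, 6 (1-based) — 5 in total.

5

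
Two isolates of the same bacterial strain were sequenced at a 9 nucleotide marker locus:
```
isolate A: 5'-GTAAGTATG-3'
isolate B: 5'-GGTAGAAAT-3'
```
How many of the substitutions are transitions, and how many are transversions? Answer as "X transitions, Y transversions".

Mismatches (1-based):
position 2: T→G (pyrimidine→purine, transversion)
position 3: A→T (purine→pyrimidine, transversion)
position 6: T→A (pyrimidine→purine, transversion)
position 8: T→A (pyrimidine→purine, transversion)
position 9: G→T (purine→pyrimidine, transversion)

0 transitions, 5 transversions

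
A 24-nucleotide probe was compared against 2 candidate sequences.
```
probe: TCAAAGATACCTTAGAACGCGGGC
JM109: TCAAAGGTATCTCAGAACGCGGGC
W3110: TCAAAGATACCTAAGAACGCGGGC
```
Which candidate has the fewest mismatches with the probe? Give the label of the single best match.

JM109 differs at 3 positions; W3110 differs at 1 position. The closest is W3110.

W3110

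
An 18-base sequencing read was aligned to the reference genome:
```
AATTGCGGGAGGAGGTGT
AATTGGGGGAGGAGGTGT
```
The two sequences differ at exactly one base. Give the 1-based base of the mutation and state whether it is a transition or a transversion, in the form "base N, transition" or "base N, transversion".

The sequences differ only at base 6: C→G (pyrimidine→purine), a transversion.

base 6, transversion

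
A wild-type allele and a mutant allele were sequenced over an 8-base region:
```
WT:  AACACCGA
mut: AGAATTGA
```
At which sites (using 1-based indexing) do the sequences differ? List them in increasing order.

Differences at site 2 (A→G), site 3 (C→A), site 5 (C→T), site 6 (C→T).

2, 3, 5, 6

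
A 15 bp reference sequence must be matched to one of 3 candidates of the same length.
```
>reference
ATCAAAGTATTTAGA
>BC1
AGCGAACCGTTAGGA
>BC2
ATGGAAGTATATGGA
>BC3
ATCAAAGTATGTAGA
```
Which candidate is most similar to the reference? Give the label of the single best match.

Hamming distances to reference — BC1: 7; BC2: 4; BC3: 1.
Smallest is BC3 with 1 mismatch.

BC3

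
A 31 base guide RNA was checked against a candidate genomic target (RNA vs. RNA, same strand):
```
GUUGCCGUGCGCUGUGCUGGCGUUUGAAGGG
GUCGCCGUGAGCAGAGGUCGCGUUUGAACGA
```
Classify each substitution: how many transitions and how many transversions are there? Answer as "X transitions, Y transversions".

Transitions (purine↔purine or pyrimidine↔pyrimidine): 3 U→C, 31 G→A.
Transversions (purine↔pyrimidine): 10 C→A, 13 U→A, 15 U→A, 17 C→G, 19 G→C, 29 G→C.

2 transitions, 6 transversions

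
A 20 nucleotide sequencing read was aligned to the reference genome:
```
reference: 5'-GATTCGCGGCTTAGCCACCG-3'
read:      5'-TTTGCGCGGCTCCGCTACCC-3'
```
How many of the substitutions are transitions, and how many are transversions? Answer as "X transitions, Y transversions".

Transitions (purine↔purine or pyrimidine↔pyrimidine): 12 T→C, 16 C→T.
Transversions (purine↔pyrimidine): 1 G→T, 2 A→T, 4 T→G, 13 A→C, 20 G→C.

2 transitions, 5 transversions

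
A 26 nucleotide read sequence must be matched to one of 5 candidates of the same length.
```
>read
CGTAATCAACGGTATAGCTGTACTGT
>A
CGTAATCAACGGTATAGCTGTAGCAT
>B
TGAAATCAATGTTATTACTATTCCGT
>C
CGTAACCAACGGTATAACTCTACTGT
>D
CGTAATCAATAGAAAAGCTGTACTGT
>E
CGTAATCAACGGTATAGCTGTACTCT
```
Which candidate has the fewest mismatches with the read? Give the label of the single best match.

E

A differs at 3 sites; B differs at 9 sites; C differs at 3 sites; D differs at 4 sites; E differs at 1 site. The closest is E.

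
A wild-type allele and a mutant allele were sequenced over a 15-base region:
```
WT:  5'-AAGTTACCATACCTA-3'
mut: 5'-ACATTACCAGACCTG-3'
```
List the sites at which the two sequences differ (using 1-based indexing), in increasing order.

2, 3, 10, 15

Differences at site 2 (A→C), site 3 (G→A), site 10 (T→G), site 15 (A→G).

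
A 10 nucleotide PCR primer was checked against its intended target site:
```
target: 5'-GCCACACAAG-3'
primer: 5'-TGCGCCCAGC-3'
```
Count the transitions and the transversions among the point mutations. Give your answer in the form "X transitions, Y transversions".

Mismatches (1-based):
base 1: G→T (purine→pyrimidine, transversion)
base 2: C→G (pyrimidine→purine, transversion)
base 4: A→G (purine→purine, transition)
base 6: A→C (purine→pyrimidine, transversion)
base 9: A→G (purine→purine, transition)
base 10: G→C (purine→pyrimidine, transversion)

2 transitions, 4 transversions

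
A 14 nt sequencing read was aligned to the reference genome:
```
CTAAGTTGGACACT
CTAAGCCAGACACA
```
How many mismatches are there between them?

4

The sequences differ at bases 6, 7, 8, 14 (1-based) — 4 in total.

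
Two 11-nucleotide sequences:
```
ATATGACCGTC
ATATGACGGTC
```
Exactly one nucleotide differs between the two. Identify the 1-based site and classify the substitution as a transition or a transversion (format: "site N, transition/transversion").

The sequences differ only at site 8: C→G (pyrimidine→purine), a transversion.

site 8, transversion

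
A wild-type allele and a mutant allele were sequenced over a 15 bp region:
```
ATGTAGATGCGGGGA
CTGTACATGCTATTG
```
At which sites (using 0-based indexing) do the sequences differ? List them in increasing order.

0, 5, 10, 11, 12, 13, 14

Differences at site 0 (A→C), site 5 (G→C), site 10 (G→T), site 11 (G→A), site 12 (G→T), site 13 (G→T), site 14 (A→G).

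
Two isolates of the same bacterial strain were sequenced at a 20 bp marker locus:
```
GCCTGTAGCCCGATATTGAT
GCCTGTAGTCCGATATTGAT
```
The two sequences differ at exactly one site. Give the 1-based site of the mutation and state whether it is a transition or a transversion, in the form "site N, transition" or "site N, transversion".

site 9, transition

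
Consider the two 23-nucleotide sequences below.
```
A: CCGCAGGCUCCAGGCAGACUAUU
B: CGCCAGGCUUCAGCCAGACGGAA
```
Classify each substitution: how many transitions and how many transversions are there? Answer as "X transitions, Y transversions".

2 transitions, 6 transversions

Mismatches (1-based):
site 2: C→G (pyrimidine→purine, transversion)
site 3: G→C (purine→pyrimidine, transversion)
site 10: C→U (pyrimidine→pyrimidine, transition)
site 14: G→C (purine→pyrimidine, transversion)
site 20: U→G (pyrimidine→purine, transversion)
site 21: A→G (purine→purine, transition)
site 22: U→A (pyrimidine→purine, transversion)
site 23: U→A (pyrimidine→purine, transversion)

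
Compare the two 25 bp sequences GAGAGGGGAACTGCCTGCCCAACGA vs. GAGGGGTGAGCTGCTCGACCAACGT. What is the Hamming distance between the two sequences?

Mismatches (1-based): site 4: A→G; site 7: G→T; site 10: A→G; site 15: C→T; site 16: T→C; site 18: C→A; site 25: A→T.

7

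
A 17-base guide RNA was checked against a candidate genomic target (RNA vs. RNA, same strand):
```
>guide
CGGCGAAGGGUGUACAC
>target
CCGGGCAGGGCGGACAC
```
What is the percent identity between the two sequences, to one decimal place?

70.6%

5 positions differ (2, 4, 6, 11, 13), so 12 of 17 match: 12/17 = 70.59%.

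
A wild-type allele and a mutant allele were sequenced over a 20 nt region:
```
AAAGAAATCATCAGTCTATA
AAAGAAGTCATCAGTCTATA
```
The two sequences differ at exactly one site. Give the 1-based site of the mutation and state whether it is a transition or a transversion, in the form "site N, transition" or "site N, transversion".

The sequences differ only at site 7: A→G (purine→purine), a transition.

site 7, transition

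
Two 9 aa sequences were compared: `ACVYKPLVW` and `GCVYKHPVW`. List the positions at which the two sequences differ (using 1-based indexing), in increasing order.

1, 6, 7

Scanning 1-based: 1: A/G; 6: P/H; 7: L/P.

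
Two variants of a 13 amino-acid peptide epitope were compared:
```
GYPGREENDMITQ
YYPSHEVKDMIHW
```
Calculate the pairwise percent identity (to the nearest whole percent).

46%

7 positions differ (1, 4, 5, 7, 8, 12, 13), so 6 of 13 match: 6/13 = 46.15%.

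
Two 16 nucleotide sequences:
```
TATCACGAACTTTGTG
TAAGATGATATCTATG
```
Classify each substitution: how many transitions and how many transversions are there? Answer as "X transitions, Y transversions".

3 transitions, 4 transversions

Mismatches (1-based):
site 3: T→A (pyrimidine→purine, transversion)
site 4: C→G (pyrimidine→purine, transversion)
site 6: C→T (pyrimidine→pyrimidine, transition)
site 9: A→T (purine→pyrimidine, transversion)
site 10: C→A (pyrimidine→purine, transversion)
site 12: T→C (pyrimidine→pyrimidine, transition)
site 14: G→A (purine→purine, transition)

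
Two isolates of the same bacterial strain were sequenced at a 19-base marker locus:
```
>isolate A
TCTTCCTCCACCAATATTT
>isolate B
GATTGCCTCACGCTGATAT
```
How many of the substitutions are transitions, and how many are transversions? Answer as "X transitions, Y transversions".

2 transitions, 8 transversions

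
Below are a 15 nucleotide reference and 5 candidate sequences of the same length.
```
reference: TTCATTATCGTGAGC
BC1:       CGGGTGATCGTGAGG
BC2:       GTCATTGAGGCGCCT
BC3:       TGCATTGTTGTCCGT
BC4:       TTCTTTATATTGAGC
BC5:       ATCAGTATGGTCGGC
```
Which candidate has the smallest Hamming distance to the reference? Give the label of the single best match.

BC1 differs at 6 bases; BC2 differs at 8 bases; BC3 differs at 6 bases; BC4 differs at 3 bases; BC5 differs at 5 bases. The closest is BC4.

BC4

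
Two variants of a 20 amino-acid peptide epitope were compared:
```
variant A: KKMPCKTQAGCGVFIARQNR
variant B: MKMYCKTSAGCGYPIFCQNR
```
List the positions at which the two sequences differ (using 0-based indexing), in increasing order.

0, 3, 7, 12, 13, 15, 16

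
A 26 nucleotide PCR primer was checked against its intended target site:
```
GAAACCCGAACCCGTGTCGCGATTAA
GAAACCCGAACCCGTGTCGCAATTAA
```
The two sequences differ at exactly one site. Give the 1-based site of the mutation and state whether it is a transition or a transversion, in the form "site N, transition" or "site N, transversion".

site 21, transition

Site 21 changes G→A. G is a purine and A is a purine, so this is a transition.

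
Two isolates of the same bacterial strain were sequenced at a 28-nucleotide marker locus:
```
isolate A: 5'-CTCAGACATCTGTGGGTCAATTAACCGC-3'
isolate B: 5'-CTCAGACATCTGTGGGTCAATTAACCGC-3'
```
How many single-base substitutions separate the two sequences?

0

The two sequences are identical at every position.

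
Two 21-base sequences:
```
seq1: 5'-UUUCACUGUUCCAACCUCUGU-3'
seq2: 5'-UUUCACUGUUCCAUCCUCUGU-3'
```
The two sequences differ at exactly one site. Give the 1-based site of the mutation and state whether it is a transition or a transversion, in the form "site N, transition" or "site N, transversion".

The sequences differ only at site 14: A→U (purine→pyrimidine), a transversion.

site 14, transversion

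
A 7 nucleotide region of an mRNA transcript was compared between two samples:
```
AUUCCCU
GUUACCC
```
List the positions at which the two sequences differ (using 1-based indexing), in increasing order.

Scanning 1-based: 1: A/G; 4: C/A; 7: U/C.

1, 4, 7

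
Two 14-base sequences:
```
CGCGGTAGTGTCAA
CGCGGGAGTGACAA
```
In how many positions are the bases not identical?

2

Comparing position by position, 2 positions differ: 6 (T/G), 11 (T/A).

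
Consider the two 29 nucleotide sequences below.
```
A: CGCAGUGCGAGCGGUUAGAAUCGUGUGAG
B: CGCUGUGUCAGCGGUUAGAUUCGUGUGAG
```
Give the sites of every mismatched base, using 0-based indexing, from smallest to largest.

Scanning 0-based: 3: A/U; 7: C/U; 8: G/C; 19: A/U.

3, 7, 8, 19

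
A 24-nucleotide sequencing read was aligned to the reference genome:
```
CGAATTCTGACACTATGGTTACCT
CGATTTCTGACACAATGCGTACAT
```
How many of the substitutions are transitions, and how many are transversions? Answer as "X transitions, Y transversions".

0 transitions, 5 transversions

Transitions (purine↔purine or pyrimidine↔pyrimidine): none.
Transversions (purine↔pyrimidine): 4 A→T, 14 T→A, 18 G→C, 19 T→G, 23 C→A.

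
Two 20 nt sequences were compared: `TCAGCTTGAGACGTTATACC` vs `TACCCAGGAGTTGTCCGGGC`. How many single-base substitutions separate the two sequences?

The sequences differ at sites 2, 3, 4, 6, 7, 11, 12, 15, 16, 17, 18, 19 (1-based) — 12 in total.

12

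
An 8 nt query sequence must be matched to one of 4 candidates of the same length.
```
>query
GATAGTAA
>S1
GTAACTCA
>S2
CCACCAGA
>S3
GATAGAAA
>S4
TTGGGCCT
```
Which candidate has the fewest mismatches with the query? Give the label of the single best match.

S1 differs at 4 bases; S2 differs at 7 bases; S3 differs at 1 base; S4 differs at 7 bases. The closest is S3.

S3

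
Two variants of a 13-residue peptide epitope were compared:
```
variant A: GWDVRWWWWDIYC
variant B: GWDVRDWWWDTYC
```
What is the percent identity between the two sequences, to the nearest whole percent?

2 positions differ (6, 11), so 11 of 13 match: 11/13 = 84.62%.

85%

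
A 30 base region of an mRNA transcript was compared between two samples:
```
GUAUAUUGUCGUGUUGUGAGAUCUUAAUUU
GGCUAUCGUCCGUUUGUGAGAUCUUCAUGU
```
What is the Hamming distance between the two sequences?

8

Comparing position by position, 8 positions differ: 2 (U/G), 3 (A/C), 7 (U/C), 11 (G/C), 12 (U/G), 13 (G/U), 26 (A/C), 29 (U/G).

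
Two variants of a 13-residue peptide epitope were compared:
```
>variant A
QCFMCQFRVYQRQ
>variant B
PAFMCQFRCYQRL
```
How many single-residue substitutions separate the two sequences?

Comparing position by position, 4 positions differ: 1 (Q/P), 2 (C/A), 9 (V/C), 13 (Q/L).

4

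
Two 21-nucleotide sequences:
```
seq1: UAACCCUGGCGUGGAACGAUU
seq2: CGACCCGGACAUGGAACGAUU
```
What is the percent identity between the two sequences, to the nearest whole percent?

76%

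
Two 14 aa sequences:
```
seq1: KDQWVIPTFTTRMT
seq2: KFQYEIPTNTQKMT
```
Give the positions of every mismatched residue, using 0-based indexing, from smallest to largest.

1, 3, 4, 8, 10, 11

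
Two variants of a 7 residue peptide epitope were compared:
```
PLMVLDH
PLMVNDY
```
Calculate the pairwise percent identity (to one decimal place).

71.4%

Mismatches at positions 5, 7 (1-based): 2 of 7.
Identical positions: 5/7 = 71.43% → 71.4%.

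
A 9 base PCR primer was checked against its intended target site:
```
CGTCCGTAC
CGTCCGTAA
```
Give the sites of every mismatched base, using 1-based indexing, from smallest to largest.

9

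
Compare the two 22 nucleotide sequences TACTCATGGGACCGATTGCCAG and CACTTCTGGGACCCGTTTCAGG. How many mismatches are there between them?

8

Comparing position by position, 8 positions differ: 1 (T/C), 5 (C/T), 6 (A/C), 14 (G/C), 15 (A/G), 18 (G/T), 20 (C/A), 21 (A/G).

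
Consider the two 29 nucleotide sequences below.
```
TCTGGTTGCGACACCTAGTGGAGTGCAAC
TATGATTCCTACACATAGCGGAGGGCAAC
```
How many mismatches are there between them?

7

Comparing position by position, 7 bases differ: 2 (C/A), 5 (G/A), 8 (G/C), 10 (G/T), 15 (C/A), 19 (T/C), 24 (T/G).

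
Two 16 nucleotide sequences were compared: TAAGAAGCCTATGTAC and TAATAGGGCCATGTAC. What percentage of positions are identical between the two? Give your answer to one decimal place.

Mismatches at positions 4, 6, 8, 10 (1-based): 4 of 16.
Identical positions: 12/16 = 75% → 75.0%.

75.0%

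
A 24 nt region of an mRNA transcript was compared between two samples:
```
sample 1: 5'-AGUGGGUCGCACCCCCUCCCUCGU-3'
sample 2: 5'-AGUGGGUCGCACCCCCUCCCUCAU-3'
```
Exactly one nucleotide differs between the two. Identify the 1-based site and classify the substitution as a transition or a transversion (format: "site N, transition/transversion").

site 23, transition

Site 23 changes G→A. G is a purine and A is a purine, so this is a transition.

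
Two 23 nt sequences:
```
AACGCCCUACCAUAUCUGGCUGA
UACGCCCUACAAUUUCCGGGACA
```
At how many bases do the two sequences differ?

Comparing position by position, 7 bases differ: 1 (A/U), 11 (C/A), 14 (A/U), 17 (U/C), 20 (C/G), 21 (U/A), 22 (G/C).

7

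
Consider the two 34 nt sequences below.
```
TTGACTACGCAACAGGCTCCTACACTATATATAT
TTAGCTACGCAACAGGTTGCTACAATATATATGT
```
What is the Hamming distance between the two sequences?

Mismatches (1-based): site 3: G→A; site 4: A→G; site 17: C→T; site 19: C→G; site 25: C→A; site 33: A→G.

6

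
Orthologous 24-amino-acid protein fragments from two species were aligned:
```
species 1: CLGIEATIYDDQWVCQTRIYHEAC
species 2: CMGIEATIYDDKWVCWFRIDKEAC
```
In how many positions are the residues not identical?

The sequences differ at positions 2, 12, 16, 17, 20, 21 (1-based) — 6 in total.

6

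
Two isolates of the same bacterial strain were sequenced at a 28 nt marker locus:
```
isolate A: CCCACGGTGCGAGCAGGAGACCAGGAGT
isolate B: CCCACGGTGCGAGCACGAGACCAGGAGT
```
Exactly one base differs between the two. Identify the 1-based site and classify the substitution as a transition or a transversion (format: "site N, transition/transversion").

The sequences differ only at site 16: G→C (purine→pyrimidine), a transversion.

site 16, transversion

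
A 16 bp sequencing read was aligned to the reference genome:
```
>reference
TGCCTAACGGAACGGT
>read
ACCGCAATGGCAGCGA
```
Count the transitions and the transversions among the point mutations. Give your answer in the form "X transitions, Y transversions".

2 transitions, 7 transversions

Mismatches (1-based):
site 1: T→A (pyrimidine→purine, transversion)
site 2: G→C (purine→pyrimidine, transversion)
site 4: C→G (pyrimidine→purine, transversion)
site 5: T→C (pyrimidine→pyrimidine, transition)
site 8: C→T (pyrimidine→pyrimidine, transition)
site 11: A→C (purine→pyrimidine, transversion)
site 13: C→G (pyrimidine→purine, transversion)
site 14: G→C (purine→pyrimidine, transversion)
site 16: T→A (pyrimidine→purine, transversion)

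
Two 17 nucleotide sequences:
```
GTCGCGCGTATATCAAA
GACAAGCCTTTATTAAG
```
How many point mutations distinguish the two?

7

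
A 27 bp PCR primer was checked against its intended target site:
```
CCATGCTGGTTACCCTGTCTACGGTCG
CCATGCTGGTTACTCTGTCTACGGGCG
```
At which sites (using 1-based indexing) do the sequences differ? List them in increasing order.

14, 25

Scanning 1-based: 14: C/T; 25: T/G.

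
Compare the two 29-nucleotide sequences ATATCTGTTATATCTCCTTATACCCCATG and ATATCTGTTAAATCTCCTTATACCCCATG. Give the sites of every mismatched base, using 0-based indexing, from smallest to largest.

10

Scanning 0-based: 10: T/A.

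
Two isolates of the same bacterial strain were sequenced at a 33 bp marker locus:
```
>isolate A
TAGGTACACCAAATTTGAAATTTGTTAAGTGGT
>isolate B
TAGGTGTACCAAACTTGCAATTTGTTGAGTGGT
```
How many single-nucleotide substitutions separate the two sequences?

5

Mismatches (1-based): position 6: A→G; position 7: C→T; position 14: T→C; position 18: A→C; position 27: A→G.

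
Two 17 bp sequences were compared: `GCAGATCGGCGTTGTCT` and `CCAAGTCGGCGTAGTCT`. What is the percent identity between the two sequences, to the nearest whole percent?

76%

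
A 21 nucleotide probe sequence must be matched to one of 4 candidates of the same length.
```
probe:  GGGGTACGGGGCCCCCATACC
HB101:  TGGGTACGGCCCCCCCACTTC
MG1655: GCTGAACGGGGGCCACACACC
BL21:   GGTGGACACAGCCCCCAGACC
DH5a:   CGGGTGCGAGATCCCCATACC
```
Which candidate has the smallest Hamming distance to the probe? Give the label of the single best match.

Hamming distances to probe — HB101: 6; MG1655: 6; BL21: 6; DH5a: 5.
Smallest is DH5a with 5 mismatches.

DH5a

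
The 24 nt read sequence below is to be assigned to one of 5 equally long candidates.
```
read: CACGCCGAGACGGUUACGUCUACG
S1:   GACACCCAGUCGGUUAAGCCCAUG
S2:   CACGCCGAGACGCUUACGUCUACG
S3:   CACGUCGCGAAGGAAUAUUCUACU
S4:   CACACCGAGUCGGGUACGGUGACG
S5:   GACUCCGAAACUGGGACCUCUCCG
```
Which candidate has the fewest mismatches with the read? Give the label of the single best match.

S2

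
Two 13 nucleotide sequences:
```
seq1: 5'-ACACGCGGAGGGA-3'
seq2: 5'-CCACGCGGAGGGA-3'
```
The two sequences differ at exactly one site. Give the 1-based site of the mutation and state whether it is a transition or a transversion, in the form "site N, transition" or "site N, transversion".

Site 1 changes A→C. A is a purine and C is a pyrimidine, so this is a transversion.

site 1, transversion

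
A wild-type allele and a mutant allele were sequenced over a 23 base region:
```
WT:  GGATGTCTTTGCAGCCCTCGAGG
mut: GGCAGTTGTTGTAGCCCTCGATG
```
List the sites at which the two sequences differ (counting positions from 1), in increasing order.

Differences at site 3 (A→C), site 4 (T→A), site 7 (C→T), site 8 (T→G), site 12 (C→T), site 22 (G→T).

3, 4, 7, 8, 12, 22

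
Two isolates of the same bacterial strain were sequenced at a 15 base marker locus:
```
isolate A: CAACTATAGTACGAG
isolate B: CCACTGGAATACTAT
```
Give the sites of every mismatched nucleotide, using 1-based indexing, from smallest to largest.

2, 6, 7, 9, 13, 15

Scanning 1-based: 2: A/C; 6: A/G; 7: T/G; 9: G/A; 13: G/T; 15: G/T.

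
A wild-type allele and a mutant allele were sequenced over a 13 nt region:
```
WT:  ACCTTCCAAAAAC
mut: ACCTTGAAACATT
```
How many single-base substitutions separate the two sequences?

5

Mismatches (1-based): base 6: C→G; base 7: C→A; base 10: A→C; base 12: A→T; base 13: C→T.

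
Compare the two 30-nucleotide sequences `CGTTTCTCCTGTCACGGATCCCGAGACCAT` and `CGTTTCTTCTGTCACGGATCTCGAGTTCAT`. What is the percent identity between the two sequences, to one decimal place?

Mismatches at positions 8, 21, 26, 27 (1-based): 4 of 30.
Identical positions: 26/30 = 86.67% → 86.7%.

86.7%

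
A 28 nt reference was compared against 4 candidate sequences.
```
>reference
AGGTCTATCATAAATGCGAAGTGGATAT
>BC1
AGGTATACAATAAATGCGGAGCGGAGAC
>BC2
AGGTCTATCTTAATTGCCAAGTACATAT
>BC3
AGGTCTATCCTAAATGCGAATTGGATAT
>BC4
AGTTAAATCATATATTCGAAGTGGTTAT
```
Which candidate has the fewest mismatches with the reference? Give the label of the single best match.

BC1 differs at 7 sites; BC2 differs at 5 sites; BC3 differs at 2 sites; BC4 differs at 6 sites. The closest is BC3.

BC3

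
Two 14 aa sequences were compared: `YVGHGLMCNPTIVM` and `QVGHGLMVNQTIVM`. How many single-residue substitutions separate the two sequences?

3

Mismatches (1-based): residue 1: Y→Q; residue 8: C→V; residue 10: P→Q.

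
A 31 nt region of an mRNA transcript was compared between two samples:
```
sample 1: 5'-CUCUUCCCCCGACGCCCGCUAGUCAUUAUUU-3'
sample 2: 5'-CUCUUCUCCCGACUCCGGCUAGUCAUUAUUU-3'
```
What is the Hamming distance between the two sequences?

3

The sequences differ at sites 7, 14, 17 (1-based) — 3 in total.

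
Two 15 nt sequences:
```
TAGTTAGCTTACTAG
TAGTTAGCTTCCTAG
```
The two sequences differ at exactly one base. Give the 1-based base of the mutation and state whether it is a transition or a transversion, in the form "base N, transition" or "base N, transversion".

base 11, transversion

The sequences differ only at base 11: A→C (purine→pyrimidine), a transversion.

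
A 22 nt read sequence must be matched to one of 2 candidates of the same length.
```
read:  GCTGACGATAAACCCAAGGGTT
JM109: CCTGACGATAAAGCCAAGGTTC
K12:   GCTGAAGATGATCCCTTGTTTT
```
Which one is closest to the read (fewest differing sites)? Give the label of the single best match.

JM109 differs at 4 sites; K12 differs at 7 sites. The closest is JM109.

JM109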